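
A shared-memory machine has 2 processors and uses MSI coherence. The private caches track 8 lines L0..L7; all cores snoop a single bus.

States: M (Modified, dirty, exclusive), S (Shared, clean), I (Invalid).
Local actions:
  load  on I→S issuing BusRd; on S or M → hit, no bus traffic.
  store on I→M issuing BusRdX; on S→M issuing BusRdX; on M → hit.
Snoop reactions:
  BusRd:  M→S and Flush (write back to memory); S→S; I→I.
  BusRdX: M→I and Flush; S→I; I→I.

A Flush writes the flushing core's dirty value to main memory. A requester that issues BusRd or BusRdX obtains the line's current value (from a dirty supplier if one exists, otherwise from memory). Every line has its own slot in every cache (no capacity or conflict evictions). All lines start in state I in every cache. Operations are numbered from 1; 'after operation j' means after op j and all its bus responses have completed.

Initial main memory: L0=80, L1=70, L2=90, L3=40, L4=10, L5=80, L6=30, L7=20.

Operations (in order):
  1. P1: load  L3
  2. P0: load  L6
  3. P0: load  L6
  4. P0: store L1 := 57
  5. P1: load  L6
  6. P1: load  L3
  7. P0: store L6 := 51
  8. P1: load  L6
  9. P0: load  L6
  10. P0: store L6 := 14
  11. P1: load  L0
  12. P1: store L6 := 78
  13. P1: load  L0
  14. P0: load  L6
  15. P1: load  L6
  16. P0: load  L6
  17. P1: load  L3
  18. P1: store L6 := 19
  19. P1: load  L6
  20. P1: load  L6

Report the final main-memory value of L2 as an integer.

step 1: P1: load  L3  ⟶  IS  (L3)  txn=BusRd  M[L3]=40
step 2: P0: load  L6  ⟶  SI  (L6)  txn=BusRd  M[L6]=30
step 3: P0: load  L6  ⟶  SI  (L6)  txn=∅  M[L6]=30
step 4: P0: store L1 := 57  ⟶  MI  (L1)  txn=BusRdX  M[L1]=70
step 5: P1: load  L6  ⟶  SS  (L6)  txn=BusRd  M[L6]=30
step 6: P1: load  L3  ⟶  IS  (L3)  txn=∅  M[L3]=40
step 7: P0: store L6 := 51  ⟶  MI  (L6)  txn=BusRdX  M[L6]=30
step 8: P1: load  L6  ⟶  SS  (L6)  txn=BusRd+Flush  M[L6]=51
step 9: P0: load  L6  ⟶  SS  (L6)  txn=∅  M[L6]=51
step 10: P0: store L6 := 14  ⟶  MI  (L6)  txn=BusRdX  M[L6]=51
step 11: P1: load  L0  ⟶  IS  (L0)  txn=BusRd  M[L0]=80
step 12: P1: store L6 := 78  ⟶  IM  (L6)  txn=BusRdX+Flush  M[L6]=14
step 13: P1: load  L0  ⟶  IS  (L0)  txn=∅  M[L0]=80
step 14: P0: load  L6  ⟶  SS  (L6)  txn=BusRd+Flush  M[L6]=78
step 15: P1: load  L6  ⟶  SS  (L6)  txn=∅  M[L6]=78
step 16: P0: load  L6  ⟶  SS  (L6)  txn=∅  M[L6]=78
step 17: P1: load  L3  ⟶  IS  (L3)  txn=∅  M[L3]=40
step 18: P1: store L6 := 19  ⟶  IM  (L6)  txn=BusRdX  M[L6]=78
step 19: P1: load  L6  ⟶  IM  (L6)  txn=∅  M[L6]=78
step 20: P1: load  L6  ⟶  IM  (L6)  txn=∅  M[L6]=78

memory[L2] = 90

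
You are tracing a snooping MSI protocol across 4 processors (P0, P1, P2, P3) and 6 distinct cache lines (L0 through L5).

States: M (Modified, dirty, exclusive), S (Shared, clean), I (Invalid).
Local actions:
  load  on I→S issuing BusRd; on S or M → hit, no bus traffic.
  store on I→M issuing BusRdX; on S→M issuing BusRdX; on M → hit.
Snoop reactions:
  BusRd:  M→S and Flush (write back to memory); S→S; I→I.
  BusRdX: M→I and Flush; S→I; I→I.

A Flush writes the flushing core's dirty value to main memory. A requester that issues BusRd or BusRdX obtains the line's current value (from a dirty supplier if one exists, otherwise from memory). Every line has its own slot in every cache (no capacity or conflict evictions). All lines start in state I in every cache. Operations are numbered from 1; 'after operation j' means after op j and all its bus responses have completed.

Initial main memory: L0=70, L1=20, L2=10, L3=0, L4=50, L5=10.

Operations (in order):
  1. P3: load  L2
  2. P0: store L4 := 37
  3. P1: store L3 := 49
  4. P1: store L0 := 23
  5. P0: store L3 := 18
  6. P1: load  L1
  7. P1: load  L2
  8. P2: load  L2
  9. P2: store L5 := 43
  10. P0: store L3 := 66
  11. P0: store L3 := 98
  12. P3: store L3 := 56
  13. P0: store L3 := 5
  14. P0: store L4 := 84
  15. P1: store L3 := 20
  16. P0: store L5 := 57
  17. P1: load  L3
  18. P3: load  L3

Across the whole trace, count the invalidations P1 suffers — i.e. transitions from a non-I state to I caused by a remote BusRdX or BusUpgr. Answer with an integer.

[1] P3: load  L2 | P0:I, P1:I, P2:I, P3:S(10) | bus: BusRd
[2] P0: store L4 := 37 | P0:M(37), P1:I, P2:I, P3:I | bus: BusRdX
[3] P1: store L3 := 49 | P0:I, P1:M(49), P2:I, P3:I | bus: BusRdX
[4] P1: store L0 := 23 | P0:I, P1:M(23), P2:I, P3:I | bus: BusRdX
[5] P0: store L3 := 18 | P0:M(18), P1:I, P2:I, P3:I | bus: BusRdX,Flush
[6] P1: load  L1 | P0:I, P1:S(20), P2:I, P3:I | bus: BusRd
[7] P1: load  L2 | P0:I, P1:S(10), P2:I, P3:S(10) | bus: BusRd
[8] P2: load  L2 | P0:I, P1:S(10), P2:S(10), P3:S(10) | bus: BusRd
[9] P2: store L5 := 43 | P0:I, P1:I, P2:M(43), P3:I | bus: BusRdX
[10] P0: store L3 := 66 | P0:M(66), P1:I, P2:I, P3:I | bus: none
[11] P0: store L3 := 98 | P0:M(98), P1:I, P2:I, P3:I | bus: none
[12] P3: store L3 := 56 | P0:I, P1:I, P2:I, P3:M(56) | bus: BusRdX,Flush
[13] P0: store L3 := 5 | P0:M(5), P1:I, P2:I, P3:I | bus: BusRdX,Flush
[14] P0: store L4 := 84 | P0:M(84), P1:I, P2:I, P3:I | bus: none
[15] P1: store L3 := 20 | P0:I, P1:M(20), P2:I, P3:I | bus: BusRdX,Flush
[16] P0: store L5 := 57 | P0:M(57), P1:I, P2:I, P3:I | bus: BusRdX,Flush
[17] P1: load  L3 | P0:I, P1:M(20), P2:I, P3:I | bus: none
[18] P3: load  L3 | P0:I, P1:S(20), P2:I, P3:S(20) | bus: BusRd,Flush

invalidations = 1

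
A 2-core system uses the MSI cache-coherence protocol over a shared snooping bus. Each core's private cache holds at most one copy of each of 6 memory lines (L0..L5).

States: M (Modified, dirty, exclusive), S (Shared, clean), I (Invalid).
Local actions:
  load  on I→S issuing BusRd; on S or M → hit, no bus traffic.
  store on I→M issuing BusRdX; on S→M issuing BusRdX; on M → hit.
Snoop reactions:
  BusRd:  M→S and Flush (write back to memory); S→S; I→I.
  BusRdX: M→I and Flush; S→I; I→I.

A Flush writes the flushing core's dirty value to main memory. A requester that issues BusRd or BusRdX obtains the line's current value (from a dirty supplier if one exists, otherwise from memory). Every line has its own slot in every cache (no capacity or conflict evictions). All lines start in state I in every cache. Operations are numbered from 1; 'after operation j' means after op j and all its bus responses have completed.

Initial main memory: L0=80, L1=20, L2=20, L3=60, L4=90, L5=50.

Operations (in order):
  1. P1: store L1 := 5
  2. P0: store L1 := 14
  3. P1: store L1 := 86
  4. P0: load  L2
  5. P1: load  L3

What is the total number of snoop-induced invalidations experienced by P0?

[1] P1: store L1 := 5 | P0:I, P1:M(5) | bus: BusRdX
[2] P0: store L1 := 14 | P0:M(14), P1:I | bus: BusRdX,Flush
[3] P1: store L1 := 86 | P0:I, P1:M(86) | bus: BusRdX,Flush
[4] P0: load  L2 | P0:S(20), P1:I | bus: BusRd
[5] P1: load  L3 | P0:I, P1:S(60) | bus: BusRd

invalidations = 1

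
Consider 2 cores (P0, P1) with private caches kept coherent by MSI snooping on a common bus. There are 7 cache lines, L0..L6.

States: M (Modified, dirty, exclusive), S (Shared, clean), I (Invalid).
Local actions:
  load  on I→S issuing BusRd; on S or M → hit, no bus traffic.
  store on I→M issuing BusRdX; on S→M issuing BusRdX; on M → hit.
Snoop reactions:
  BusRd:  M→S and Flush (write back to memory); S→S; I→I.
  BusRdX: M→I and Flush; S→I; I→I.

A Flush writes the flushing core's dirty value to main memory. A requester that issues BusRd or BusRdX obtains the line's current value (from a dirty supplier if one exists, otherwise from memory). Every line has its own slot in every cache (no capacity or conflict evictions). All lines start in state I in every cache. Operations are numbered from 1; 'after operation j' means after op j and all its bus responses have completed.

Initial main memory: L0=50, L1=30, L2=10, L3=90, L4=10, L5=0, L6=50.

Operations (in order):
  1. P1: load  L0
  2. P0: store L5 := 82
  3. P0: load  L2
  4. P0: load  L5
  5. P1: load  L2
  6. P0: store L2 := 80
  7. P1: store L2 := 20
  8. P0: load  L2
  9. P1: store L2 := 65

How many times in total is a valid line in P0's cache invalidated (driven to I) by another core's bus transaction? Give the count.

invalidations = 2

[1] P1: load  L0 | P0:I, P1:S(50) | bus: BusRd
[2] P0: store L5 := 82 | P0:M(82), P1:I | bus: BusRdX
[3] P0: load  L2 | P0:S(10), P1:I | bus: BusRd
[4] P0: load  L5 | P0:M(82), P1:I | bus: none
[5] P1: load  L2 | P0:S(10), P1:S(10) | bus: BusRd
[6] P0: store L2 := 80 | P0:M(80), P1:I | bus: BusRdX
[7] P1: store L2 := 20 | P0:I, P1:M(20) | bus: BusRdX,Flush
[8] P0: load  L2 | P0:S(20), P1:S(20) | bus: BusRd,Flush
[9] P1: store L2 := 65 | P0:I, P1:M(65) | bus: BusRdX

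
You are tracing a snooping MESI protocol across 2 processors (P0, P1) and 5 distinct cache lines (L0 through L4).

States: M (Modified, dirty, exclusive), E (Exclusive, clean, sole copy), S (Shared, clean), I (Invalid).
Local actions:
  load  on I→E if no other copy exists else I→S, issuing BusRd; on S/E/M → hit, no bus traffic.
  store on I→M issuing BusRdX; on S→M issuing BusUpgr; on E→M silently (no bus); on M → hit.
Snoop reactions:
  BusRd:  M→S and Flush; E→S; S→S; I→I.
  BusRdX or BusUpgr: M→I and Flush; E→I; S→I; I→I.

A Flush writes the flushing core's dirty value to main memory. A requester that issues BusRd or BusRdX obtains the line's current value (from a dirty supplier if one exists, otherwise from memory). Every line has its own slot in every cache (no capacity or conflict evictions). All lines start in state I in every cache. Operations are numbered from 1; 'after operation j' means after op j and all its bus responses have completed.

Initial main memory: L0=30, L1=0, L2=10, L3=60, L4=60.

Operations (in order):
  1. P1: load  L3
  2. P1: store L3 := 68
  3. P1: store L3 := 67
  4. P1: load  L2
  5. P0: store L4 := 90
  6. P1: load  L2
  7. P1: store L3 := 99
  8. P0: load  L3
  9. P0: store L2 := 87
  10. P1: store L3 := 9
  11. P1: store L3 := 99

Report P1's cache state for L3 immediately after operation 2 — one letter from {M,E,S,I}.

state = M

step 1: P1: load  L3  ⟶  IE  (L3)  txn=BusRd  M[L3]=60
step 2: P1: store L3 := 68  ⟶  IM  (L3)  txn=∅  M[L3]=60
step 3: P1: store L3 := 67  ⟶  IM  (L3)  txn=∅  M[L3]=60
step 4: P1: load  L2  ⟶  IE  (L2)  txn=BusRd  M[L2]=10
step 5: P0: store L4 := 90  ⟶  MI  (L4)  txn=BusRdX  M[L4]=60
step 6: P1: load  L2  ⟶  IE  (L2)  txn=∅  M[L2]=10
step 7: P1: store L3 := 99  ⟶  IM  (L3)  txn=∅  M[L3]=60
step 8: P0: load  L3  ⟶  SS  (L3)  txn=BusRd+Flush  M[L3]=99
step 9: P0: store L2 := 87  ⟶  MI  (L2)  txn=BusRdX  M[L2]=10
step 10: P1: store L3 := 9  ⟶  IM  (L3)  txn=BusUpgr  M[L3]=99
step 11: P1: store L3 := 99  ⟶  IM  (L3)  txn=∅  M[L3]=99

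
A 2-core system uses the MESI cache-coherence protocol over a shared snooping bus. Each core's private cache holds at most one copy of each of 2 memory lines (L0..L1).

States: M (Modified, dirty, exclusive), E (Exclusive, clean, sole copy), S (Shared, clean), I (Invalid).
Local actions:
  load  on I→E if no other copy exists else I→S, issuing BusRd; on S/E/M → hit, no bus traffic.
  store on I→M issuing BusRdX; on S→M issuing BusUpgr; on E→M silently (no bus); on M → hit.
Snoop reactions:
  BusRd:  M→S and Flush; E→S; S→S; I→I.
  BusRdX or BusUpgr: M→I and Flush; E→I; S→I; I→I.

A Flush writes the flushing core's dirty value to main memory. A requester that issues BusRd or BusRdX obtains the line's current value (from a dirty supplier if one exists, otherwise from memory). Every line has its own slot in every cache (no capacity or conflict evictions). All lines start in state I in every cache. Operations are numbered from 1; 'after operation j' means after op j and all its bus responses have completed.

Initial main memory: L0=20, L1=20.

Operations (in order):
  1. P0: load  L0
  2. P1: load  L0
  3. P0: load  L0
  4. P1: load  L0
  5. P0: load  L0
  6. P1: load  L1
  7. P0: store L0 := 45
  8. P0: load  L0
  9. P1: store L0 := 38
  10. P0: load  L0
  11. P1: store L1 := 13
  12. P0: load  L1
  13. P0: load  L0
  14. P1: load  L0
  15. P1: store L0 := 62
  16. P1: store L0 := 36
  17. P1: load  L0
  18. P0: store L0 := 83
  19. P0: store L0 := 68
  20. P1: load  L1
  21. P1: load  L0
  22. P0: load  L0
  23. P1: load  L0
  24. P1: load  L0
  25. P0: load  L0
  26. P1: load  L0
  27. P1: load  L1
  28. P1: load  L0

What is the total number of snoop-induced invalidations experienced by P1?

invalidations = 2

step 1: P0: load  L0  ⟶  EI  (L0)  txn=BusRd  M[L0]=20
step 2: P1: load  L0  ⟶  SS  (L0)  txn=BusRd  M[L0]=20
step 3: P0: load  L0  ⟶  SS  (L0)  txn=∅  M[L0]=20
step 4: P1: load  L0  ⟶  SS  (L0)  txn=∅  M[L0]=20
step 5: P0: load  L0  ⟶  SS  (L0)  txn=∅  M[L0]=20
step 6: P1: load  L1  ⟶  IE  (L1)  txn=BusRd  M[L1]=20
step 7: P0: store L0 := 45  ⟶  MI  (L0)  txn=BusUpgr  M[L0]=20
step 8: P0: load  L0  ⟶  MI  (L0)  txn=∅  M[L0]=20
step 9: P1: store L0 := 38  ⟶  IM  (L0)  txn=BusRdX+Flush  M[L0]=45
step 10: P0: load  L0  ⟶  SS  (L0)  txn=BusRd+Flush  M[L0]=38
step 11: P1: store L1 := 13  ⟶  IM  (L1)  txn=∅  M[L1]=20
step 12: P0: load  L1  ⟶  SS  (L1)  txn=BusRd+Flush  M[L1]=13
step 13: P0: load  L0  ⟶  SS  (L0)  txn=∅  M[L0]=38
step 14: P1: load  L0  ⟶  SS  (L0)  txn=∅  M[L0]=38
step 15: P1: store L0 := 62  ⟶  IM  (L0)  txn=BusUpgr  M[L0]=38
step 16: P1: store L0 := 36  ⟶  IM  (L0)  txn=∅  M[L0]=38
step 17: P1: load  L0  ⟶  IM  (L0)  txn=∅  M[L0]=38
step 18: P0: store L0 := 83  ⟶  MI  (L0)  txn=BusRdX+Flush  M[L0]=36
step 19: P0: store L0 := 68  ⟶  MI  (L0)  txn=∅  M[L0]=36
step 20: P1: load  L1  ⟶  SS  (L1)  txn=∅  M[L1]=13
step 21: P1: load  L0  ⟶  SS  (L0)  txn=BusRd+Flush  M[L0]=68
step 22: P0: load  L0  ⟶  SS  (L0)  txn=∅  M[L0]=68
step 23: P1: load  L0  ⟶  SS  (L0)  txn=∅  M[L0]=68
step 24: P1: load  L0  ⟶  SS  (L0)  txn=∅  M[L0]=68
step 25: P0: load  L0  ⟶  SS  (L0)  txn=∅  M[L0]=68
step 26: P1: load  L0  ⟶  SS  (L0)  txn=∅  M[L0]=68
step 27: P1: load  L1  ⟶  SS  (L1)  txn=∅  M[L1]=13
step 28: P1: load  L0  ⟶  SS  (L0)  txn=∅  M[L0]=68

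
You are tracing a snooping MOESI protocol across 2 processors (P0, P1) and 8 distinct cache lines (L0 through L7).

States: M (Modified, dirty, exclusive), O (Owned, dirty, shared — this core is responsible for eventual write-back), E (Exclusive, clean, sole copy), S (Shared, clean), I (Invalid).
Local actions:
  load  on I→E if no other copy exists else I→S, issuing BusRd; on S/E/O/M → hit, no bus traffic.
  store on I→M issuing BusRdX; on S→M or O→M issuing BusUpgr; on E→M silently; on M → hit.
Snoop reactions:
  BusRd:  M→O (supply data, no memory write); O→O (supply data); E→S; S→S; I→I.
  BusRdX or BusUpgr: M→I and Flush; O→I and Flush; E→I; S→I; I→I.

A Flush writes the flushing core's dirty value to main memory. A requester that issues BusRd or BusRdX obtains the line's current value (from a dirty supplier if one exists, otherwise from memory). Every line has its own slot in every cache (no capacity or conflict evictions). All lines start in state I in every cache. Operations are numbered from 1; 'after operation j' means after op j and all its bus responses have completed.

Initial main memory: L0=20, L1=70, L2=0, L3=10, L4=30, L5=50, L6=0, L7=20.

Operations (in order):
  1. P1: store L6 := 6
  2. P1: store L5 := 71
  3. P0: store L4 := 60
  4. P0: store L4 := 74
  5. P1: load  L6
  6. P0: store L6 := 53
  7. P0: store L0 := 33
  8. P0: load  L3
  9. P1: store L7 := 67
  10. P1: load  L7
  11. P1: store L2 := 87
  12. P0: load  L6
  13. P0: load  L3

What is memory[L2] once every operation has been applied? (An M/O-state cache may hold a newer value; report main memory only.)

step 1: P1: store L6 := 6  ⟶  IM  (L6)  txn=BusRdX  M[L6]=0
step 2: P1: store L5 := 71  ⟶  IM  (L5)  txn=BusRdX  M[L5]=50
step 3: P0: store L4 := 60  ⟶  MI  (L4)  txn=BusRdX  M[L4]=30
step 4: P0: store L4 := 74  ⟶  MI  (L4)  txn=∅  M[L4]=30
step 5: P1: load  L6  ⟶  IM  (L6)  txn=∅  M[L6]=0
step 6: P0: store L6 := 53  ⟶  MI  (L6)  txn=BusRdX+Flush  M[L6]=6
step 7: P0: store L0 := 33  ⟶  MI  (L0)  txn=BusRdX  M[L0]=20
step 8: P0: load  L3  ⟶  EI  (L3)  txn=BusRd  M[L3]=10
step 9: P1: store L7 := 67  ⟶  IM  (L7)  txn=BusRdX  M[L7]=20
step 10: P1: load  L7  ⟶  IM  (L7)  txn=∅  M[L7]=20
step 11: P1: store L2 := 87  ⟶  IM  (L2)  txn=BusRdX  M[L2]=0
step 12: P0: load  L6  ⟶  MI  (L6)  txn=∅  M[L6]=6
step 13: P0: load  L3  ⟶  EI  (L3)  txn=∅  M[L3]=10

memory[L2] = 0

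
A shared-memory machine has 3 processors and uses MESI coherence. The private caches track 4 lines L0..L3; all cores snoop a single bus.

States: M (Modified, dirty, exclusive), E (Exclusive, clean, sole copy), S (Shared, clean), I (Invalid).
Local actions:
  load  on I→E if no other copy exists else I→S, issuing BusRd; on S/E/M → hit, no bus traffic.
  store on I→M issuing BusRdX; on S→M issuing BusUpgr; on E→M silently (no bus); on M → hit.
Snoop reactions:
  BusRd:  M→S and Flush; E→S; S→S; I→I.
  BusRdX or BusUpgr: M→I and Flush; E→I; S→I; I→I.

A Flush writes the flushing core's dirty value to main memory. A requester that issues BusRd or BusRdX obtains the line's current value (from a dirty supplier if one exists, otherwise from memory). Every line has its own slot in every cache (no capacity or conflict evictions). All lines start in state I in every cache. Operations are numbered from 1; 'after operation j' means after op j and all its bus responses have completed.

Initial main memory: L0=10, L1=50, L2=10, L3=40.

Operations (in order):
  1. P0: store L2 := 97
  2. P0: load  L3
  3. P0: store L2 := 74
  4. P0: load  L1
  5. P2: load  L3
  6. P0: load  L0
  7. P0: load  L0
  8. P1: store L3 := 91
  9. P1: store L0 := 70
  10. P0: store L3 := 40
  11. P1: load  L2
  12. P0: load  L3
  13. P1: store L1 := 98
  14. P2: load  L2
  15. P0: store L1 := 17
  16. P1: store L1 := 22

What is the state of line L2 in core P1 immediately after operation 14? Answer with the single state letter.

[1] P0: store L2 := 97 | P0:M(97), P1:I, P2:I | bus: BusRdX
[2] P0: load  L3 | P0:E(40), P1:I, P2:I | bus: BusRd
[3] P0: store L2 := 74 | P0:M(74), P1:I, P2:I | bus: none
[4] P0: load  L1 | P0:E(50), P1:I, P2:I | bus: BusRd
[5] P2: load  L3 | P0:S(40), P1:I, P2:S(40) | bus: BusRd
[6] P0: load  L0 | P0:E(10), P1:I, P2:I | bus: BusRd
[7] P0: load  L0 | P0:E(10), P1:I, P2:I | bus: none
[8] P1: store L3 := 91 | P0:I, P1:M(91), P2:I | bus: BusRdX
[9] P1: store L0 := 70 | P0:I, P1:M(70), P2:I | bus: BusRdX
[10] P0: store L3 := 40 | P0:M(40), P1:I, P2:I | bus: BusRdX,Flush
[11] P1: load  L2 | P0:S(74), P1:S(74), P2:I | bus: BusRd,Flush
[12] P0: load  L3 | P0:M(40), P1:I, P2:I | bus: none
[13] P1: store L1 := 98 | P0:I, P1:M(98), P2:I | bus: BusRdX
[14] P2: load  L2 | P0:S(74), P1:S(74), P2:S(74) | bus: BusRd
[15] P0: store L1 := 17 | P0:M(17), P1:I, P2:I | bus: BusRdX,Flush
[16] P1: store L1 := 22 | P0:I, P1:M(22), P2:I | bus: BusRdX,Flush

state = S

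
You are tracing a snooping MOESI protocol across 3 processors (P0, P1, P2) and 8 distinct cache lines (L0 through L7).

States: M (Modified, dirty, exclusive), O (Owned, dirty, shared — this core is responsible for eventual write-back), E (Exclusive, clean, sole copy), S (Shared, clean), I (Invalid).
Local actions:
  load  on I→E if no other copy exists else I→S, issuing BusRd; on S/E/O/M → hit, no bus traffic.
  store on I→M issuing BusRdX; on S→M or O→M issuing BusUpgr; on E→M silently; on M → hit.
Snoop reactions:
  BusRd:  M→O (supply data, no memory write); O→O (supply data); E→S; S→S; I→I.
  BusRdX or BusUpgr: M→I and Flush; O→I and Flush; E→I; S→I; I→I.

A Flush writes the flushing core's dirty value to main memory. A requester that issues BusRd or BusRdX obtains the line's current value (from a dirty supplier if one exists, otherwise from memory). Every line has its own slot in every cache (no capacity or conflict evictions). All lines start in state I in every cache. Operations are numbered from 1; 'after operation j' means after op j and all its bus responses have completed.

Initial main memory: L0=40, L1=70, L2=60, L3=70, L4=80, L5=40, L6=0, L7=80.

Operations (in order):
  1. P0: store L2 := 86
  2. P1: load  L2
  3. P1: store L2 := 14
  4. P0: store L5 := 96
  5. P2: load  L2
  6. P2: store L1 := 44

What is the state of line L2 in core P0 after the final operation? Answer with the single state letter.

[1] P0: store L2 := 86 | P0:M(86), P1:I, P2:I | bus: BusRdX
[2] P1: load  L2 | P0:O(86), P1:S(86), P2:I | bus: BusRd
[3] P1: store L2 := 14 | P0:I, P1:M(14), P2:I | bus: BusUpgr,Flush
[4] P0: store L5 := 96 | P0:M(96), P1:I, P2:I | bus: BusRdX
[5] P2: load  L2 | P0:I, P1:O(14), P2:S(14) | bus: BusRd
[6] P2: store L1 := 44 | P0:I, P1:I, P2:M(44) | bus: BusRdX

state = I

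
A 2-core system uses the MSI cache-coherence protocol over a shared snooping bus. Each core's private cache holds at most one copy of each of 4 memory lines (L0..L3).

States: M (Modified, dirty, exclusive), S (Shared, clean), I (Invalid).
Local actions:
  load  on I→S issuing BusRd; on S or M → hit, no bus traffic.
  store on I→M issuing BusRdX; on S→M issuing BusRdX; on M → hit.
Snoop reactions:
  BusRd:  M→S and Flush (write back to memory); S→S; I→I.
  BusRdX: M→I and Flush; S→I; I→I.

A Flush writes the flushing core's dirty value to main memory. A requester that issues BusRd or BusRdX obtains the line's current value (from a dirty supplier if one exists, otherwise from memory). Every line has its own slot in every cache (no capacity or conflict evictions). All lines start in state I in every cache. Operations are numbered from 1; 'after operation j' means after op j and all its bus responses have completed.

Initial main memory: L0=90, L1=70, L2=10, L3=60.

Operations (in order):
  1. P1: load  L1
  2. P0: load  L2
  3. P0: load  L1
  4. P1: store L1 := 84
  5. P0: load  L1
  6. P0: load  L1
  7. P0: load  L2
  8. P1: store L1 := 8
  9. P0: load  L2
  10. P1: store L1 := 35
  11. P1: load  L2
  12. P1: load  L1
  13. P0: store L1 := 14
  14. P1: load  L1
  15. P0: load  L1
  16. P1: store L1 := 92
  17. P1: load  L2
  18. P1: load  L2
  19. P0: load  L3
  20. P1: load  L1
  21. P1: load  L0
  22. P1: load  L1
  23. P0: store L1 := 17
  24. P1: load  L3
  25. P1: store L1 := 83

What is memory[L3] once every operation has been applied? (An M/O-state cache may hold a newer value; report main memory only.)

memory[L3] = 60

  op1 P1: load  L1 → I/S on L1; bus BusRd; mem=70
  op2 P0: load  L2 → S/I on L2; bus BusRd; mem=10
  op3 P0: load  L1 → S/S on L1; bus BusRd; mem=70
  op4 P1: store L1 := 84 → I/M on L1; bus BusRdX; mem=70
  op5 P0: load  L1 → S/S on L1; bus BusRd Flush; mem=84
  op6 P0: load  L1 → S/S on L1; bus (none); mem=84
  op7 P0: load  L2 → S/I on L2; bus (none); mem=10
  op8 P1: store L1 := 8 → I/M on L1; bus BusRdX; mem=84
  op9 P0: load  L2 → S/I on L2; bus (none); mem=10
  op10 P1: store L1 := 35 → I/M on L1; bus (none); mem=84
  op11 P1: load  L2 → S/S on L2; bus BusRd; mem=10
  op12 P1: load  L1 → I/M on L1; bus (none); mem=84
  op13 P0: store L1 := 14 → M/I on L1; bus BusRdX Flush; mem=35
  op14 P1: load  L1 → S/S on L1; bus BusRd Flush; mem=14
  op15 P0: load  L1 → S/S on L1; bus (none); mem=14
  op16 P1: store L1 := 92 → I/M on L1; bus BusRdX; mem=14
  op17 P1: load  L2 → S/S on L2; bus (none); mem=10
  op18 P1: load  L2 → S/S on L2; bus (none); mem=10
  op19 P0: load  L3 → S/I on L3; bus BusRd; mem=60
  op20 P1: load  L1 → I/M on L1; bus (none); mem=14
  op21 P1: load  L0 → I/S on L0; bus BusRd; mem=90
  op22 P1: load  L1 → I/M on L1; bus (none); mem=14
  op23 P0: store L1 := 17 → M/I on L1; bus BusRdX Flush; mem=92
  op24 P1: load  L3 → S/S on L3; bus BusRd; mem=60
  op25 P1: store L1 := 83 → I/M on L1; bus BusRdX Flush; mem=17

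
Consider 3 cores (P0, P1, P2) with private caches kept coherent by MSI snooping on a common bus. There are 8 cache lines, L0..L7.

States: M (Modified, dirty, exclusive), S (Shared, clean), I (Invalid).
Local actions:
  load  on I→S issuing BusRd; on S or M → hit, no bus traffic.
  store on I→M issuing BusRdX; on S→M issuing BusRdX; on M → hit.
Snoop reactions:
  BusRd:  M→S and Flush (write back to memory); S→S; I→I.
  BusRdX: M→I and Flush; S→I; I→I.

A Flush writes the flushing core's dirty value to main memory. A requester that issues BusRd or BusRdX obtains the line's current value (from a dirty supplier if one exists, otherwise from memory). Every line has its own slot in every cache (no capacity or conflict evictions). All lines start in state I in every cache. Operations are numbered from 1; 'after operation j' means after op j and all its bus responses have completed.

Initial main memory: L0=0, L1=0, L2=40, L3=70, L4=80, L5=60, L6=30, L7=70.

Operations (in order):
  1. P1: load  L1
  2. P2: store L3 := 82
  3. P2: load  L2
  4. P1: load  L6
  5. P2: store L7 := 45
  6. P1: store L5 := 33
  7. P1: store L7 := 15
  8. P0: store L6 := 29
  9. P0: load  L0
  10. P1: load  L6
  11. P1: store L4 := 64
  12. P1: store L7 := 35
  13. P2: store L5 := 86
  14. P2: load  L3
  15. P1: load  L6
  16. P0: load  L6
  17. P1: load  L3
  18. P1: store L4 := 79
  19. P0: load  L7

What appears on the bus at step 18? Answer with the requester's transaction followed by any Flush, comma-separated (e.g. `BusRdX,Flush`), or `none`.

bus = none

  op1 P1: load  L1 → I/S/I on L1; bus BusRd; mem=0
  op2 P2: store L3 := 82 → I/I/M on L3; bus BusRdX; mem=70
  op3 P2: load  L2 → I/I/S on L2; bus BusRd; mem=40
  op4 P1: load  L6 → I/S/I on L6; bus BusRd; mem=30
  op5 P2: store L7 := 45 → I/I/M on L7; bus BusRdX; mem=70
  op6 P1: store L5 := 33 → I/M/I on L5; bus BusRdX; mem=60
  op7 P1: store L7 := 15 → I/M/I on L7; bus BusRdX Flush; mem=45
  op8 P0: store L6 := 29 → M/I/I on L6; bus BusRdX; mem=30
  op9 P0: load  L0 → S/I/I on L0; bus BusRd; mem=0
  op10 P1: load  L6 → S/S/I on L6; bus BusRd Flush; mem=29
  op11 P1: store L4 := 64 → I/M/I on L4; bus BusRdX; mem=80
  op12 P1: store L7 := 35 → I/M/I on L7; bus (none); mem=45
  op13 P2: store L5 := 86 → I/I/M on L5; bus BusRdX Flush; mem=33
  op14 P2: load  L3 → I/I/M on L3; bus (none); mem=70
  op15 P1: load  L6 → S/S/I on L6; bus (none); mem=29
  op16 P0: load  L6 → S/S/I on L6; bus (none); mem=29
  op17 P1: load  L3 → I/S/S on L3; bus BusRd Flush; mem=82
  op18 P1: store L4 := 79 → I/M/I on L4; bus (none); mem=80
  op19 P0: load  L7 → S/S/I on L7; bus BusRd Flush; mem=35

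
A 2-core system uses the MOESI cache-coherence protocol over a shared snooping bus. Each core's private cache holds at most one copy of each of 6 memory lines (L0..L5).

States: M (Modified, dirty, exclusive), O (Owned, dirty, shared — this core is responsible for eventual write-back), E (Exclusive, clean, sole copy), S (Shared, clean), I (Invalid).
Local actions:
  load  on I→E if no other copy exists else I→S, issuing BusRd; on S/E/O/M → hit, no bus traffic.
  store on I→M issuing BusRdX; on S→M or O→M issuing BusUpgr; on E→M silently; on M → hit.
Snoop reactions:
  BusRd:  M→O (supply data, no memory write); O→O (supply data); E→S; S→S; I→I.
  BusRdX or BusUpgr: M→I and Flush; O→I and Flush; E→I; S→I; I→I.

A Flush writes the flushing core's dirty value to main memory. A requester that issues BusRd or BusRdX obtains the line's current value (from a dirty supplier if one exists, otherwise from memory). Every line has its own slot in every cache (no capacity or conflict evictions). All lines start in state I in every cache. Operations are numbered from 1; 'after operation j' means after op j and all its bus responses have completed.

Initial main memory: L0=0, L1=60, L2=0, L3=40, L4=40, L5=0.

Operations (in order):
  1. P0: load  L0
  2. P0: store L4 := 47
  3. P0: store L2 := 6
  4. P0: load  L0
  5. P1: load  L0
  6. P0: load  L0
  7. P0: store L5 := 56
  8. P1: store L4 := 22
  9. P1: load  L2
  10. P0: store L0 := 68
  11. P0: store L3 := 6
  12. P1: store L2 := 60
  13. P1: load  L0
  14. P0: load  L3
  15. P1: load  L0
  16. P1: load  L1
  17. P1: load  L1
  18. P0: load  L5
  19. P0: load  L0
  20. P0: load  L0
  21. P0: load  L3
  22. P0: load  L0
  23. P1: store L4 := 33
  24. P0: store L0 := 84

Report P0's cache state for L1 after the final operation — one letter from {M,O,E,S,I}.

step 1: P0: load  L0  ⟶  EI  (L0)  txn=BusRd  M[L0]=0
step 2: P0: store L4 := 47  ⟶  MI  (L4)  txn=BusRdX  M[L4]=40
step 3: P0: store L2 := 6  ⟶  MI  (L2)  txn=BusRdX  M[L2]=0
step 4: P0: load  L0  ⟶  EI  (L0)  txn=∅  M[L0]=0
step 5: P1: load  L0  ⟶  SS  (L0)  txn=BusRd  M[L0]=0
step 6: P0: load  L0  ⟶  SS  (L0)  txn=∅  M[L0]=0
step 7: P0: store L5 := 56  ⟶  MI  (L5)  txn=BusRdX  M[L5]=0
step 8: P1: store L4 := 22  ⟶  IM  (L4)  txn=BusRdX+Flush  M[L4]=47
step 9: P1: load  L2  ⟶  OS  (L2)  txn=BusRd  M[L2]=0
step 10: P0: store L0 := 68  ⟶  MI  (L0)  txn=BusUpgr  M[L0]=0
step 11: P0: store L3 := 6  ⟶  MI  (L3)  txn=BusRdX  M[L3]=40
step 12: P1: store L2 := 60  ⟶  IM  (L2)  txn=BusUpgr+Flush  M[L2]=6
step 13: P1: load  L0  ⟶  OS  (L0)  txn=BusRd  M[L0]=0
step 14: P0: load  L3  ⟶  MI  (L3)  txn=∅  M[L3]=40
step 15: P1: load  L0  ⟶  OS  (L0)  txn=∅  M[L0]=0
step 16: P1: load  L1  ⟶  IE  (L1)  txn=BusRd  M[L1]=60
step 17: P1: load  L1  ⟶  IE  (L1)  txn=∅  M[L1]=60
step 18: P0: load  L5  ⟶  MI  (L5)  txn=∅  M[L5]=0
step 19: P0: load  L0  ⟶  OS  (L0)  txn=∅  M[L0]=0
step 20: P0: load  L0  ⟶  OS  (L0)  txn=∅  M[L0]=0
step 21: P0: load  L3  ⟶  MI  (L3)  txn=∅  M[L3]=40
step 22: P0: load  L0  ⟶  OS  (L0)  txn=∅  M[L0]=0
step 23: P1: store L4 := 33  ⟶  IM  (L4)  txn=∅  M[L4]=47
step 24: P0: store L0 := 84  ⟶  MI  (L0)  txn=BusUpgr  M[L0]=0

state = I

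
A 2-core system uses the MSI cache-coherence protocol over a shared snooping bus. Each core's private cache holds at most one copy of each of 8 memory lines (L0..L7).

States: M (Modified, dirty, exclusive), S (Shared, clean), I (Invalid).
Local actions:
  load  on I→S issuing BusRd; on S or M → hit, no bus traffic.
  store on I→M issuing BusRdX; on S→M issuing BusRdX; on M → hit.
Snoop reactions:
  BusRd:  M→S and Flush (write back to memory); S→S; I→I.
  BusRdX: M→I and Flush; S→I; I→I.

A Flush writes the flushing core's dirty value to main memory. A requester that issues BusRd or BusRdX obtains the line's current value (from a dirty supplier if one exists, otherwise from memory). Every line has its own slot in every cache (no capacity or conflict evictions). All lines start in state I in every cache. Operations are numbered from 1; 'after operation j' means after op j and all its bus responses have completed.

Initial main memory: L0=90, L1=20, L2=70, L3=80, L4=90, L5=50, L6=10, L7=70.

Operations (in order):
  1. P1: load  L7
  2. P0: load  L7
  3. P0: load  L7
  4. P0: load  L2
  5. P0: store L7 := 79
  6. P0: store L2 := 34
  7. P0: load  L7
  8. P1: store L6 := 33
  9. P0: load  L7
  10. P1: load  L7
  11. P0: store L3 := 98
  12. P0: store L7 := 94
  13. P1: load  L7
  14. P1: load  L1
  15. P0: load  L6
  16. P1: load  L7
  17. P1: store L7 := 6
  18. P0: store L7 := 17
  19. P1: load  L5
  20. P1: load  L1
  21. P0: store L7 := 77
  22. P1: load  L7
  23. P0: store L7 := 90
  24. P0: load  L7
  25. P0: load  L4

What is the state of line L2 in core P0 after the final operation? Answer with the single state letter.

  op1 P1: load  L7 → I/S on L7; bus BusRd; mem=70
  op2 P0: load  L7 → S/S on L7; bus BusRd; mem=70
  op3 P0: load  L7 → S/S on L7; bus (none); mem=70
  op4 P0: load  L2 → S/I on L2; bus BusRd; mem=70
  op5 P0: store L7 := 79 → M/I on L7; bus BusRdX; mem=70
  op6 P0: store L2 := 34 → M/I on L2; bus BusRdX; mem=70
  op7 P0: load  L7 → M/I on L7; bus (none); mem=70
  op8 P1: store L6 := 33 → I/M on L6; bus BusRdX; mem=10
  op9 P0: load  L7 → M/I on L7; bus (none); mem=70
  op10 P1: load  L7 → S/S on L7; bus BusRd Flush; mem=79
  op11 P0: store L3 := 98 → M/I on L3; bus BusRdX; mem=80
  op12 P0: store L7 := 94 → M/I on L7; bus BusRdX; mem=79
  op13 P1: load  L7 → S/S on L7; bus BusRd Flush; mem=94
  op14 P1: load  L1 → I/S on L1; bus BusRd; mem=20
  op15 P0: load  L6 → S/S on L6; bus BusRd Flush; mem=33
  op16 P1: load  L7 → S/S on L7; bus (none); mem=94
  op17 P1: store L7 := 6 → I/M on L7; bus BusRdX; mem=94
  op18 P0: store L7 := 17 → M/I on L7; bus BusRdX Flush; mem=6
  op19 P1: load  L5 → I/S on L5; bus BusRd; mem=50
  op20 P1: load  L1 → I/S on L1; bus (none); mem=20
  op21 P0: store L7 := 77 → M/I on L7; bus (none); mem=6
  op22 P1: load  L7 → S/S on L7; bus BusRd Flush; mem=77
  op23 P0: store L7 := 90 → M/I on L7; bus BusRdX; mem=77
  op24 P0: load  L7 → M/I on L7; bus (none); mem=77
  op25 P0: load  L4 → S/I on L4; bus BusRd; mem=90

state = M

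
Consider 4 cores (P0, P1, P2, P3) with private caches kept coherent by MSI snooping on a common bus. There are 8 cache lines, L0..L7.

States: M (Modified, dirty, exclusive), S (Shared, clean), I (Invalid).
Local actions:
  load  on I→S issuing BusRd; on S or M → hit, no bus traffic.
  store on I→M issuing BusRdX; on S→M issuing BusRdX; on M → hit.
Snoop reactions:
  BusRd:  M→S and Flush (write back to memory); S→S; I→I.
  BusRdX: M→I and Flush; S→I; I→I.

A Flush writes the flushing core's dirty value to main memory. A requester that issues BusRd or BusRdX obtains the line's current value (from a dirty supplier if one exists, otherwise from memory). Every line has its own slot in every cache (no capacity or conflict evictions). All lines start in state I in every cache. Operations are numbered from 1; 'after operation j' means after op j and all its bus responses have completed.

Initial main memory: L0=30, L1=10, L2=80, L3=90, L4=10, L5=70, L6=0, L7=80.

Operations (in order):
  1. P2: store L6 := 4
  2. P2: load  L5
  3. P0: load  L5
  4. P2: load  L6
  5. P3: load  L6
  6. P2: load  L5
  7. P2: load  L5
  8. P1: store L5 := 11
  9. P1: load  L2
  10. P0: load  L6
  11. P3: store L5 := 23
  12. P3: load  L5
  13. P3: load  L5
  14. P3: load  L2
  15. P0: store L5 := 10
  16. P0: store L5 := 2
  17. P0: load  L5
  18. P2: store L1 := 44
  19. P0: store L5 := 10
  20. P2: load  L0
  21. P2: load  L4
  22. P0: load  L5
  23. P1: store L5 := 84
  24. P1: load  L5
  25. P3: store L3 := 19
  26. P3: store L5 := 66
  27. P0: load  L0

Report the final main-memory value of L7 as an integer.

memory[L7] = 80

1. P2: store L6 := 4  bus=[BusRdX]  L6: P0=I P1=I P2=M P3=I  mem[L6]=0
2. P2: load  L5  bus=[BusRd]  L5: P0=I P1=I P2=S P3=I  mem[L5]=70
3. P0: load  L5  bus=[BusRd]  L5: P0=S P1=I P2=S P3=I  mem[L5]=70
4. P2: load  L6  bus=[-]  L6: P0=I P1=I P2=M P3=I  mem[L6]=0
5. P3: load  L6  bus=[BusRd,Flush]  L6: P0=I P1=I P2=S P3=S  mem[L6]=4
6. P2: load  L5  bus=[-]  L5: P0=S P1=I P2=S P3=I  mem[L5]=70
7. P2: load  L5  bus=[-]  L5: P0=S P1=I P2=S P3=I  mem[L5]=70
8. P1: store L5 := 11  bus=[BusRdX]  L5: P0=I P1=M P2=I P3=I  mem[L5]=70
9. P1: load  L2  bus=[BusRd]  L2: P0=I P1=S P2=I P3=I  mem[L2]=80
10. P0: load  L6  bus=[BusRd]  L6: P0=S P1=I P2=S P3=S  mem[L6]=4
11. P3: store L5 := 23  bus=[BusRdX,Flush]  L5: P0=I P1=I P2=I P3=M  mem[L5]=11
12. P3: load  L5  bus=[-]  L5: P0=I P1=I P2=I P3=M  mem[L5]=11
13. P3: load  L5  bus=[-]  L5: P0=I P1=I P2=I P3=M  mem[L5]=11
14. P3: load  L2  bus=[BusRd]  L2: P0=I P1=S P2=I P3=S  mem[L2]=80
15. P0: store L5 := 10  bus=[BusRdX,Flush]  L5: P0=M P1=I P2=I P3=I  mem[L5]=23
16. P0: store L5 := 2  bus=[-]  L5: P0=M P1=I P2=I P3=I  mem[L5]=23
17. P0: load  L5  bus=[-]  L5: P0=M P1=I P2=I P3=I  mem[L5]=23
18. P2: store L1 := 44  bus=[BusRdX]  L1: P0=I P1=I P2=M P3=I  mem[L1]=10
19. P0: store L5 := 10  bus=[-]  L5: P0=M P1=I P2=I P3=I  mem[L5]=23
20. P2: load  L0  bus=[BusRd]  L0: P0=I P1=I P2=S P3=I  mem[L0]=30
21. P2: load  L4  bus=[BusRd]  L4: P0=I P1=I P2=S P3=I  mem[L4]=10
22. P0: load  L5  bus=[-]  L5: P0=M P1=I P2=I P3=I  mem[L5]=23
23. P1: store L5 := 84  bus=[BusRdX,Flush]  L5: P0=I P1=M P2=I P3=I  mem[L5]=10
24. P1: load  L5  bus=[-]  L5: P0=I P1=M P2=I P3=I  mem[L5]=10
25. P3: store L3 := 19  bus=[BusRdX]  L3: P0=I P1=I P2=I P3=M  mem[L3]=90
26. P3: store L5 := 66  bus=[BusRdX,Flush]  L5: P0=I P1=I P2=I P3=M  mem[L5]=84
27. P0: load  L0  bus=[BusRd]  L0: P0=S P1=I P2=S P3=I  mem[L0]=30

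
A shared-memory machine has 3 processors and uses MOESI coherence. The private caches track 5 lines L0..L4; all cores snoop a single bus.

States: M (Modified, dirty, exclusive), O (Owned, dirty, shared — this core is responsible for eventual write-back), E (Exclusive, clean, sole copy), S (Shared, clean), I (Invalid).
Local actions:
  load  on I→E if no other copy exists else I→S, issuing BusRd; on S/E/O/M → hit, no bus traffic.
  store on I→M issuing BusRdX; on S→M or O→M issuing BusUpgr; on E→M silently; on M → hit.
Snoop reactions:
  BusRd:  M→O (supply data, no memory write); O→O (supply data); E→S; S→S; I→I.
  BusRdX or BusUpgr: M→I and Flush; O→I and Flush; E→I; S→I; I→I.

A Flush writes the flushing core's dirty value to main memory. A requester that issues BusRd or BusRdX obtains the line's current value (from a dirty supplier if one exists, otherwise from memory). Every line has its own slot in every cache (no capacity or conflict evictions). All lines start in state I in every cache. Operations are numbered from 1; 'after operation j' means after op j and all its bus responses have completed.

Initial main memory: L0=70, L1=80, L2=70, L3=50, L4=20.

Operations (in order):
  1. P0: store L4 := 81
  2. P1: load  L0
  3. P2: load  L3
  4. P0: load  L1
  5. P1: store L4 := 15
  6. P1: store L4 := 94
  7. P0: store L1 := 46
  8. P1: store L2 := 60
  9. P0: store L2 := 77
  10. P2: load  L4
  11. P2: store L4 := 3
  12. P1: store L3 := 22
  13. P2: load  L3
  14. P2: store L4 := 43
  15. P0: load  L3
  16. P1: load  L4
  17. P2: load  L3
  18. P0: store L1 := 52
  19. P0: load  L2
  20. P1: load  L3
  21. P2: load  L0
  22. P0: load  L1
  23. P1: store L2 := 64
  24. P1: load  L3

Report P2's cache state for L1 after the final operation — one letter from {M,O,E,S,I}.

state = I

step 1: P0: store L4 := 81  ⟶  MII  (L4)  txn=BusRdX  M[L4]=20
step 2: P1: load  L0  ⟶  IEI  (L0)  txn=BusRd  M[L0]=70
step 3: P2: load  L3  ⟶  IIE  (L3)  txn=BusRd  M[L3]=50
step 4: P0: load  L1  ⟶  EII  (L1)  txn=BusRd  M[L1]=80
step 5: P1: store L4 := 15  ⟶  IMI  (L4)  txn=BusRdX+Flush  M[L4]=81
step 6: P1: store L4 := 94  ⟶  IMI  (L4)  txn=∅  M[L4]=81
step 7: P0: store L1 := 46  ⟶  MII  (L1)  txn=∅  M[L1]=80
step 8: P1: store L2 := 60  ⟶  IMI  (L2)  txn=BusRdX  M[L2]=70
step 9: P0: store L2 := 77  ⟶  MII  (L2)  txn=BusRdX+Flush  M[L2]=60
step 10: P2: load  L4  ⟶  IOS  (L4)  txn=BusRd  M[L4]=81
step 11: P2: store L4 := 3  ⟶  IIM  (L4)  txn=BusUpgr+Flush  M[L4]=94
step 12: P1: store L3 := 22  ⟶  IMI  (L3)  txn=BusRdX  M[L3]=50
step 13: P2: load  L3  ⟶  IOS  (L3)  txn=BusRd  M[L3]=50
step 14: P2: store L4 := 43  ⟶  IIM  (L4)  txn=∅  M[L4]=94
step 15: P0: load  L3  ⟶  SOS  (L3)  txn=BusRd  M[L3]=50
step 16: P1: load  L4  ⟶  ISO  (L4)  txn=BusRd  M[L4]=94
step 17: P2: load  L3  ⟶  SOS  (L3)  txn=∅  M[L3]=50
step 18: P0: store L1 := 52  ⟶  MII  (L1)  txn=∅  M[L1]=80
step 19: P0: load  L2  ⟶  MII  (L2)  txn=∅  M[L2]=60
step 20: P1: load  L3  ⟶  SOS  (L3)  txn=∅  M[L3]=50
step 21: P2: load  L0  ⟶  ISS  (L0)  txn=BusRd  M[L0]=70
step 22: P0: load  L1  ⟶  MII  (L1)  txn=∅  M[L1]=80
step 23: P1: store L2 := 64  ⟶  IMI  (L2)  txn=BusRdX+Flush  M[L2]=77
step 24: P1: load  L3  ⟶  SOS  (L3)  txn=∅  M[L3]=50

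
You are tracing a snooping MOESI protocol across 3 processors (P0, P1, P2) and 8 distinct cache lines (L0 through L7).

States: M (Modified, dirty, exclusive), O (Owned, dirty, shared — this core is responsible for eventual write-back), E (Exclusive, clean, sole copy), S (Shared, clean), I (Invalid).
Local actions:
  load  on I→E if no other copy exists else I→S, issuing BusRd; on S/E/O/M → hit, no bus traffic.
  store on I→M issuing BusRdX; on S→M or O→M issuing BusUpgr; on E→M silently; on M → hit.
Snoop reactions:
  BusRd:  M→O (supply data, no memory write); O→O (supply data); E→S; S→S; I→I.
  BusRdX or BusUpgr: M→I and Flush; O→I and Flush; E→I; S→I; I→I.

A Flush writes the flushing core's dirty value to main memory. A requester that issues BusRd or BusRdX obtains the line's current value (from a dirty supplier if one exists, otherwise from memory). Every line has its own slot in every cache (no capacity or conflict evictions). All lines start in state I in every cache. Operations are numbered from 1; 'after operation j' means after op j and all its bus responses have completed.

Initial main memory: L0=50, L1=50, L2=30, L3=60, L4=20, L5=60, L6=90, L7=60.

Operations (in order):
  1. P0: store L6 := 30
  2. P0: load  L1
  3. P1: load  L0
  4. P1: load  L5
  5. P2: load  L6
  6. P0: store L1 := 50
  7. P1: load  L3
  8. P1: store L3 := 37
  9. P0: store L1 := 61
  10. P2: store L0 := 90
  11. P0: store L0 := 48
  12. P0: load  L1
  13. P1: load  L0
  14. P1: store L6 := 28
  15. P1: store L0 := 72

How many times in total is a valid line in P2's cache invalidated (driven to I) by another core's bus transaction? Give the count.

step 1: P0: store L6 := 30  ⟶  MII  (L6)  txn=BusRdX  M[L6]=90
step 2: P0: load  L1  ⟶  EII  (L1)  txn=BusRd  M[L1]=50
step 3: P1: load  L0  ⟶  IEI  (L0)  txn=BusRd  M[L0]=50
step 4: P1: load  L5  ⟶  IEI  (L5)  txn=BusRd  M[L5]=60
step 5: P2: load  L6  ⟶  OIS  (L6)  txn=BusRd  M[L6]=90
step 6: P0: store L1 := 50  ⟶  MII  (L1)  txn=∅  M[L1]=50
step 7: P1: load  L3  ⟶  IEI  (L3)  txn=BusRd  M[L3]=60
step 8: P1: store L3 := 37  ⟶  IMI  (L3)  txn=∅  M[L3]=60
step 9: P0: store L1 := 61  ⟶  MII  (L1)  txn=∅  M[L1]=50
step 10: P2: store L0 := 90  ⟶  IIM  (L0)  txn=BusRdX  M[L0]=50
step 11: P0: store L0 := 48  ⟶  MII  (L0)  txn=BusRdX+Flush  M[L0]=90
step 12: P0: load  L1  ⟶  MII  (L1)  txn=∅  M[L1]=50
step 13: P1: load  L0  ⟶  OSI  (L0)  txn=BusRd  M[L0]=90
step 14: P1: store L6 := 28  ⟶  IMI  (L6)  txn=BusRdX+Flush  M[L6]=30
step 15: P1: store L0 := 72  ⟶  IMI  (L0)  txn=BusUpgr+Flush  M[L0]=48

invalidations = 2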